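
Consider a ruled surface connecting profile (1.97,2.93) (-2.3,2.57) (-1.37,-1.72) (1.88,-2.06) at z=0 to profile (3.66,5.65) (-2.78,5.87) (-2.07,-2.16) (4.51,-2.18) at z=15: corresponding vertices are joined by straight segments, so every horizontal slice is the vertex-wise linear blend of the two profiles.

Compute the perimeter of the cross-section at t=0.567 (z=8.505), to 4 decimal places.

Cross-section at t=0.567: each vertex is (1-t)·p0[i] + t·p1[i].
  v1: (1-0.567)·(1.97,2.93) + 0.567·(3.66,5.65) = (2.9282,4.4722)
  v2: (1-0.567)·(-2.3,2.57) + 0.567·(-2.78,5.87) = (-2.5722,4.4411)
  v3: (1-0.567)·(-1.37,-1.72) + 0.567·(-2.07,-2.16) = (-1.7669,-1.9695)
  v4: (1-0.567)·(1.88,-2.06) + 0.567·(4.51,-2.18) = (3.3712,-2.1280)
Perimeter = Σ |v_{i+1} − v_i|:
  edge 1→2: √(-5.5004² + -0.0311²) = 5.5005 (running 5.5005)
  edge 2→3: √(0.8053² + -6.4106²) = 6.4610 (running 11.9614)
  edge 3→4: √(5.1381² + -0.1586²) = 5.1406 (running 17.1020)
  edge 4→1: √(-0.4430² + 6.6003²) = 6.6151 (running 23.7171)
Perimeter = 23.7171

Perimeter at t=0.567: 23.7171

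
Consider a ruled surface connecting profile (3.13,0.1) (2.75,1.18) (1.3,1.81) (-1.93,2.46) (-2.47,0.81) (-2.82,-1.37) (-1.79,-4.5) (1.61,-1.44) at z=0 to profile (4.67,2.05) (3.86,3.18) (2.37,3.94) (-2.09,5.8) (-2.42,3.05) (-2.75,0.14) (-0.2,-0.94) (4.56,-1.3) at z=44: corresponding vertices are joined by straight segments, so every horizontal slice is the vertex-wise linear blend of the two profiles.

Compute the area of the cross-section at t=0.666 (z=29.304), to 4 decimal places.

Area at t=0.666: 33.2999

Cross-section at t=0.666: each vertex is (1-t)·p0[i] + t·p1[i].
  v1: (1-0.666)·(3.13,0.1) + 0.666·(4.67,2.05) = (4.1556,1.3987)
  v2: (1-0.666)·(2.75,1.18) + 0.666·(3.86,3.18) = (3.4893,2.5120)
  v3: (1-0.666)·(1.3,1.81) + 0.666·(2.37,3.94) = (2.0126,3.2286)
  v4: (1-0.666)·(-1.93,2.46) + 0.666·(-2.09,5.8) = (-2.0366,4.6844)
  v5: (1-0.666)·(-2.47,0.81) + 0.666·(-2.42,3.05) = (-2.4367,2.3018)
  v6: (1-0.666)·(-2.82,-1.37) + 0.666·(-2.75,0.14) = (-2.7734,-0.3643)
  v7: (1-0.666)·(-1.79,-4.5) + 0.666·(-0.2,-0.94) = (-0.7311,-2.1290)
  v8: (1-0.666)·(1.61,-1.44) + 0.666·(4.56,-1.3) = (3.5747,-1.3468)
Shoelace sum Σ(x_i·y_{i+1} − x_{i+1}·y_i):
  i=1: 4.1556·2.5120 − 3.4893·1.3987 = +5.5585 (running +5.5585)
  i=2: 3.4893·3.2286 − 2.0126·2.5120 = +6.2097 (running +11.7682)
  i=3: 2.0126·4.6844 − -2.0366·3.2286 = +16.0032 (running +27.7714)
  i=4: -2.0366·2.3018 − -2.4367·4.6844 = +6.7267 (running +34.4981)
  i=5: -2.4367·-0.3643 − -2.7734·2.3018 = +7.2717 (running +41.7698)
  i=6: -2.7734·-2.1290 − -0.7311·-0.3643 = +5.6383 (running +47.4081)
  i=7: -0.7311·-1.3468 − 3.5747·-2.1290 = +8.5952 (running +56.0033)
  i=8: 3.5747·1.3987 − 4.1556·-1.3468 = +10.5966 (running +66.5999)
Area = |Σ|/2 = |66.5999|/2 = 33.2999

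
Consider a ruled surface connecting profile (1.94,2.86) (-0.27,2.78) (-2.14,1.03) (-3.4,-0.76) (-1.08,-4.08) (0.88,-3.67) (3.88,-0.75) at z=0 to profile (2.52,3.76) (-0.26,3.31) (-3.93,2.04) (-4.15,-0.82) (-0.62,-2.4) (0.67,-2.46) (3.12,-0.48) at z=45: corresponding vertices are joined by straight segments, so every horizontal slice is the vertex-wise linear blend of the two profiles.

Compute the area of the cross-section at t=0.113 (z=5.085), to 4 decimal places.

Area at t=0.113: 31.9099

Cross-section at t=0.113: each vertex is (1-t)·p0[i] + t·p1[i].
  v1: (1-0.113)·(1.94,2.86) + 0.113·(2.52,3.76) = (2.0055,2.9617)
  v2: (1-0.113)·(-0.27,2.78) + 0.113·(-0.26,3.31) = (-0.2689,2.8399)
  v3: (1-0.113)·(-2.14,1.03) + 0.113·(-3.93,2.04) = (-2.3423,1.1441)
  v4: (1-0.113)·(-3.4,-0.76) + 0.113·(-4.15,-0.82) = (-3.4848,-0.7668)
  v5: (1-0.113)·(-1.08,-4.08) + 0.113·(-0.62,-2.4) = (-1.0280,-3.8902)
  v6: (1-0.113)·(0.88,-3.67) + 0.113·(0.67,-2.46) = (0.8563,-3.5333)
  v7: (1-0.113)·(3.88,-0.75) + 0.113·(3.12,-0.48) = (3.7941,-0.7195)
Shoelace sum Σ(x_i·y_{i+1} − x_{i+1}·y_i):
  i=1: 2.0055·2.8399 − -0.2689·2.9617 = +6.4918 (running +6.4918)
  i=2: -0.2689·1.1441 − -2.3423·2.8399 = +6.3442 (running +12.8360)
  i=3: -2.3423·-0.7668 − -3.4848·1.1441 = +5.7830 (running +18.6190)
  i=4: -3.4848·-3.8902 − -1.0280·-0.7668 = +12.7680 (running +31.3870)
  i=5: -1.0280·-3.5333 − 0.8563·-3.8902 = +6.9633 (running +38.3503)
  i=6: 0.8563·-0.7195 − 3.7941·-3.5333 = +12.7896 (running +51.1398)
  i=7: 3.7941·2.9617 − 2.0055·-0.7195 = +12.6800 (running +63.8199)
Area = |Σ|/2 = |63.8199|/2 = 31.9099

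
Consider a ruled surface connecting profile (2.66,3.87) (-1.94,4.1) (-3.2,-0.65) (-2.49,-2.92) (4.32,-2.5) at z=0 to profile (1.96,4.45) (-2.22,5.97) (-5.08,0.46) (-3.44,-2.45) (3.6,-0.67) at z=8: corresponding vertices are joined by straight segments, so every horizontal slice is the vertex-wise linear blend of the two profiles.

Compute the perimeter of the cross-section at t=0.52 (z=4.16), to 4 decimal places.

Cross-section at t=0.52: each vertex is (1-t)·p0[i] + t·p1[i].
  v1: (1-0.52)·(2.66,3.87) + 0.52·(1.96,4.45) = (2.2960,4.1716)
  v2: (1-0.52)·(-1.94,4.1) + 0.52·(-2.22,5.97) = (-2.0856,5.0724)
  v3: (1-0.52)·(-3.2,-0.65) + 0.52·(-5.08,0.46) = (-4.1776,-0.0728)
  v4: (1-0.52)·(-2.49,-2.92) + 0.52·(-3.44,-2.45) = (-2.9840,-2.6756)
  v5: (1-0.52)·(4.32,-2.5) + 0.52·(3.6,-0.67) = (3.9456,-1.5484)
Perimeter = Σ |v_{i+1} − v_i|:
  edge 1→2: √(-4.3816² + 0.9008²) = 4.4732 (running 4.4732)
  edge 2→3: √(-2.0920² + -5.1452²) = 5.5542 (running 10.0275)
  edge 3→4: √(1.1936² + -2.6028²) = 2.8634 (running 12.8909)
  edge 4→5: √(6.9296² + 1.1272²) = 7.0207 (running 19.9116)
  edge 5→1: √(-1.6496² + 5.7200²) = 5.9531 (running 25.8647)
Perimeter = 25.8647

Perimeter at t=0.52: 25.8647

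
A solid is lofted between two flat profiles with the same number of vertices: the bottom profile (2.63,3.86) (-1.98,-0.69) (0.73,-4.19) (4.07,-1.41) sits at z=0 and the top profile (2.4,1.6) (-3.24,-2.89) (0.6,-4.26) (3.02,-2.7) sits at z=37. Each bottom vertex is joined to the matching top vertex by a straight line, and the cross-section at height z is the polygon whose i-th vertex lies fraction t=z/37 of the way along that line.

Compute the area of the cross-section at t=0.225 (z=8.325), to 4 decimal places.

Area at t=0.225: 23.5229

Cross-section at t=0.225: each vertex is (1-t)·p0[i] + t·p1[i].
  v1: (1-0.225)·(2.63,3.86) + 0.225·(2.4,1.6) = (2.5783,3.3515)
  v2: (1-0.225)·(-1.98,-0.69) + 0.225·(-3.24,-2.89) = (-2.2635,-1.1850)
  v3: (1-0.225)·(0.73,-4.19) + 0.225·(0.6,-4.26) = (0.7007,-4.2058)
  v4: (1-0.225)·(4.07,-1.41) + 0.225·(3.02,-2.7) = (3.8338,-1.7003)
Shoelace sum Σ(x_i·y_{i+1} − x_{i+1}·y_i):
  i=1: 2.5783·-1.1850 − -2.2635·3.3515 = +4.5309 (running +4.5309)
  i=2: -2.2635·-4.2058 − 0.7007·-1.1850 = +10.3501 (running +14.8810)
  i=3: 0.7007·-1.7003 − 3.8338·-4.2058 = +14.9323 (running +29.8133)
  i=4: 3.8338·3.3515 − 2.5783·-1.7003 = +17.2325 (running +47.0458)
Area = |Σ|/2 = |47.0458|/2 = 23.5229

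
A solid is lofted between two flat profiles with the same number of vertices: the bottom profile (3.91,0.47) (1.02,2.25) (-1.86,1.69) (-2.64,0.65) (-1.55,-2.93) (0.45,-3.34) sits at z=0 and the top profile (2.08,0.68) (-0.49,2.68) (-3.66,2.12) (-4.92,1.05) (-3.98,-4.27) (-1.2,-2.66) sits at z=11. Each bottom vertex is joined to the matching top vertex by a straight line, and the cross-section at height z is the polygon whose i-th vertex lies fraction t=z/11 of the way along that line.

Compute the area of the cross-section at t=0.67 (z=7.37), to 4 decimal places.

Cross-section at t=0.67: each vertex is (1-t)·p0[i] + t·p1[i].
  v1: (1-0.67)·(3.91,0.47) + 0.67·(2.08,0.68) = (2.6839,0.6107)
  v2: (1-0.67)·(1.02,2.25) + 0.67·(-0.49,2.68) = (0.0083,2.5381)
  v3: (1-0.67)·(-1.86,1.69) + 0.67·(-3.66,2.12) = (-3.0660,1.9781)
  v4: (1-0.67)·(-2.64,0.65) + 0.67·(-4.92,1.05) = (-4.1676,0.9180)
  v5: (1-0.67)·(-1.55,-2.93) + 0.67·(-3.98,-4.27) = (-3.1781,-3.8278)
  v6: (1-0.67)·(0.45,-3.34) + 0.67·(-1.2,-2.66) = (-0.6555,-2.8844)
Shoelace sum Σ(x_i·y_{i+1} − x_{i+1}·y_i):
  i=1: 2.6839·2.5381 − 0.0083·0.6107 = +6.8069 (running +6.8069)
  i=2: 0.0083·1.9781 − -3.0660·2.5381 = +7.7982 (running +14.6052)
  i=3: -3.0660·0.9180 − -4.1676·1.9781 = +5.4293 (running +20.0345)
  i=4: -4.1676·-3.8278 − -3.1781·0.9180 = +18.8702 (running +38.9047)
  i=5: -3.1781·-2.8844 − -0.6555·-3.8278 = +6.6578 (running +45.5625)
  i=6: -0.6555·0.6107 − 2.6839·-2.8844 = +7.3411 (running +52.9037)
Area = |Σ|/2 = |52.9037|/2 = 26.4518

Area at t=0.67: 26.4518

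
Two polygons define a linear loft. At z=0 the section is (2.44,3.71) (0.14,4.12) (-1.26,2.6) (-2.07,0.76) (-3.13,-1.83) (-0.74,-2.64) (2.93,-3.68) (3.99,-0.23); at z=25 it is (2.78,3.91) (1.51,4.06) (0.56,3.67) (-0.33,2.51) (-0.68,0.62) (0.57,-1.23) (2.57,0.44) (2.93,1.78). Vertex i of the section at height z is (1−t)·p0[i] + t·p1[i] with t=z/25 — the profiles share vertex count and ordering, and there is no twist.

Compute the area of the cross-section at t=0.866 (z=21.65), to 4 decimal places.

Cross-section at t=0.866: each vertex is (1-t)·p0[i] + t·p1[i].
  v1: (1-0.866)·(2.44,3.71) + 0.866·(2.78,3.91) = (2.7344,3.8832)
  v2: (1-0.866)·(0.14,4.12) + 0.866·(1.51,4.06) = (1.3264,4.0680)
  v3: (1-0.866)·(-1.26,2.6) + 0.866·(0.56,3.67) = (0.3161,3.5266)
  v4: (1-0.866)·(-2.07,0.76) + 0.866·(-0.33,2.51) = (-0.5632,2.2755)
  v5: (1-0.866)·(-3.13,-1.83) + 0.866·(-0.68,0.62) = (-1.0083,0.2917)
  v6: (1-0.866)·(-0.74,-2.64) + 0.866·(0.57,-1.23) = (0.3945,-1.4189)
  v7: (1-0.866)·(2.93,-3.68) + 0.866·(2.57,0.44) = (2.6182,-0.1121)
  v8: (1-0.866)·(3.99,-0.23) + 0.866·(2.93,1.78) = (3.0720,1.5107)
Shoelace sum Σ(x_i·y_{i+1} − x_{i+1}·y_i):
  i=1: 2.7344·4.0680 − 1.3264·3.8832 = +5.9731 (running +5.9731)
  i=2: 1.3264·3.5266 − 0.3161·4.0680 = +3.3918 (running +9.3648)
  i=3: 0.3161·2.2755 − -0.5632·3.5266 = +2.7054 (running +12.0702)
  i=4: -0.5632·0.2917 − -1.0083·2.2755 = +2.1301 (running +14.2003)
  i=5: -1.0083·-1.4189 − 0.3945·0.2917 = +1.3157 (running +15.5160)
  i=6: 0.3945·-0.1121 − 2.6182·-1.4189 = +3.6709 (running +19.1869)
  i=7: 2.6182·1.5107 − 3.0720·-0.1121 = +4.2996 (running +23.4865)
  i=8: 3.0720·3.8832 − 2.7344·1.5107 = +7.7985 (running +31.2850)
Area = |Σ|/2 = |31.2850|/2 = 15.6425

Area at t=0.866: 15.6425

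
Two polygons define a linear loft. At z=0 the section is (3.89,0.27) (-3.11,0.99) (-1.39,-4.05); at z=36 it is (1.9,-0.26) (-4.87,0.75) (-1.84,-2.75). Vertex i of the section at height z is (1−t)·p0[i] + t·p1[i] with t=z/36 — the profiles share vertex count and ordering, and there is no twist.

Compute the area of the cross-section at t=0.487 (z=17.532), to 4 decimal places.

Cross-section at t=0.487: each vertex is (1-t)·p0[i] + t·p1[i].
  v1: (1-0.487)·(3.89,0.27) + 0.487·(1.9,-0.26) = (2.9209,0.0119)
  v2: (1-0.487)·(-3.11,0.99) + 0.487·(-4.87,0.75) = (-3.9671,0.8731)
  v3: (1-0.487)·(-1.39,-4.05) + 0.487·(-1.84,-2.75) = (-1.6092,-3.4169)
Shoelace sum Σ(x_i·y_{i+1} − x_{i+1}·y_i):
  i=1: 2.9209·0.8731 − -3.9671·0.0119 = +2.5974 (running +2.5974)
  i=2: -3.9671·-3.4169 − -1.6092·0.8731 = +14.9602 (running +17.5577)
  i=3: -1.6092·0.0119 − 2.9209·-3.4169 = +9.9612 (running +27.5189)
Area = |Σ|/2 = |27.5189|/2 = 13.7594

Area at t=0.487: 13.7594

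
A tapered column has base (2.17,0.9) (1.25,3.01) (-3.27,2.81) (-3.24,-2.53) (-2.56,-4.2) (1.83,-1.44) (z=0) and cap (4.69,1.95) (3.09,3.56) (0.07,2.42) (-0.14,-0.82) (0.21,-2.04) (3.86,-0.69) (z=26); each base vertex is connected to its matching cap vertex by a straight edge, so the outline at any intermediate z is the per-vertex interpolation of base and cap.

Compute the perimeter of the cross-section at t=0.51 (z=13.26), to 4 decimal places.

Perimeter at t=0.51: 18.9246

Cross-section at t=0.51: each vertex is (1-t)·p0[i] + t·p1[i].
  v1: (1-0.51)·(2.17,0.9) + 0.51·(4.69,1.95) = (3.4552,1.4355)
  v2: (1-0.51)·(1.25,3.01) + 0.51·(3.09,3.56) = (2.1884,3.2905)
  v3: (1-0.51)·(-3.27,2.81) + 0.51·(0.07,2.42) = (-1.5666,2.6111)
  v4: (1-0.51)·(-3.24,-2.53) + 0.51·(-0.14,-0.82) = (-1.6590,-1.6579)
  v5: (1-0.51)·(-2.56,-4.2) + 0.51·(0.21,-2.04) = (-1.1473,-3.0984)
  v6: (1-0.51)·(1.83,-1.44) + 0.51·(3.86,-0.69) = (2.8653,-1.0575)
Perimeter = Σ |v_{i+1} − v_i|:
  edge 1→2: √(-1.2668² + 1.8550²) = 2.2463 (running 2.2463)
  edge 2→3: √(-3.7550² + -0.6794²) = 3.8160 (running 6.0623)
  edge 3→4: √(-0.0924² + -4.2690²) = 4.2700 (running 10.3323)
  edge 4→5: √(0.5117² + -1.4405²) = 1.5287 (running 11.8609)
  edge 5→6: √(4.0126² + 2.0409²) = 4.5018 (running 16.3627)
  edge 6→1: √(0.5899² + 2.4930²) = 2.5618 (running 18.9246)
Perimeter = 18.9246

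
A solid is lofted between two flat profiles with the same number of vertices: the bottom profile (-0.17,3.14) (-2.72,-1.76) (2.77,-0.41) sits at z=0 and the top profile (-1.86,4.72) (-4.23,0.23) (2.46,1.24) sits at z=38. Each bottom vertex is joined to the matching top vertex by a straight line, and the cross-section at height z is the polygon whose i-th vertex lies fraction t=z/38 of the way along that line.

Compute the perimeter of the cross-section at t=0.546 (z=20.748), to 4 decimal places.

Cross-section at t=0.546: each vertex is (1-t)·p0[i] + t·p1[i].
  v1: (1-0.546)·(-0.17,3.14) + 0.546·(-1.86,4.72) = (-1.0927,4.0027)
  v2: (1-0.546)·(-2.72,-1.76) + 0.546·(-4.23,0.23) = (-3.5445,-0.6735)
  v3: (1-0.546)·(2.77,-0.41) + 0.546·(2.46,1.24) = (2.6007,0.4909)
Perimeter = Σ |v_{i+1} − v_i|:
  edge 1→2: √(-2.4517² + -4.6761²) = 5.2799 (running 5.2799)
  edge 2→3: √(6.1452² + 1.1644²) = 6.2545 (running 11.5344)
  edge 3→1: √(-3.6935² + 3.5118²) = 5.0965 (running 16.6309)
Perimeter = 16.6309

Perimeter at t=0.546: 16.6309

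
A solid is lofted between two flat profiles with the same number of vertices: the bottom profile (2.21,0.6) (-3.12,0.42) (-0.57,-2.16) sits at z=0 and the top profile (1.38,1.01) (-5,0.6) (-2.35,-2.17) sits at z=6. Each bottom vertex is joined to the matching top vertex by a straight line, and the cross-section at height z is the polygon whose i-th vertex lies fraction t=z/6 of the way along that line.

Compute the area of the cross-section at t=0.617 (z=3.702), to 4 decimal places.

Cross-section at t=0.617: each vertex is (1-t)·p0[i] + t·p1[i].
  v1: (1-0.617)·(2.21,0.6) + 0.617·(1.38,1.01) = (1.6979,0.8530)
  v2: (1-0.617)·(-3.12,0.42) + 0.617·(-5,0.6) = (-4.2800,0.5311)
  v3: (1-0.617)·(-0.57,-2.16) + 0.617·(-2.35,-2.17) = (-1.6683,-2.1662)
Shoelace sum Σ(x_i·y_{i+1} − x_{i+1}·y_i):
  i=1: 1.6979·0.5311 − -4.2800·0.8530 = +4.5524 (running +4.5524)
  i=2: -4.2800·-2.1662 − -1.6683·0.5311 = +10.1571 (running +14.7094)
  i=3: -1.6683·0.8530 − 1.6979·-2.1662 = +2.2549 (running +16.9644)
Area = |Σ|/2 = |16.9644|/2 = 8.4822

Area at t=0.617: 8.4822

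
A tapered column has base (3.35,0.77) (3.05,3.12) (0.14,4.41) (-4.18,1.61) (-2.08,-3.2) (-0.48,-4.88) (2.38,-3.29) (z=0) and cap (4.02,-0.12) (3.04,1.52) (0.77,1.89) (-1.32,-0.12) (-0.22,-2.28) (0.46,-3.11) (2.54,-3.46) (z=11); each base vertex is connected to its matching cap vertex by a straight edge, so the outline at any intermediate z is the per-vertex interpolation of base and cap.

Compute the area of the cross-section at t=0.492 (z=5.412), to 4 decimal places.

Area at t=0.492: 30.7896

Cross-section at t=0.492: each vertex is (1-t)·p0[i] + t·p1[i].
  v1: (1-0.492)·(3.35,0.77) + 0.492·(4.02,-0.12) = (3.6796,0.3321)
  v2: (1-0.492)·(3.05,3.12) + 0.492·(3.04,1.52) = (3.0451,2.3328)
  v3: (1-0.492)·(0.14,4.41) + 0.492·(0.77,1.89) = (0.4500,3.1702)
  v4: (1-0.492)·(-4.18,1.61) + 0.492·(-1.32,-0.12) = (-2.7729,0.7588)
  v5: (1-0.492)·(-2.08,-3.2) + 0.492·(-0.22,-2.28) = (-1.1649,-2.7474)
  v6: (1-0.492)·(-0.48,-4.88) + 0.492·(0.46,-3.11) = (-0.0175,-4.0092)
  v7: (1-0.492)·(2.38,-3.29) + 0.492·(2.54,-3.46) = (2.4587,-3.3736)
Shoelace sum Σ(x_i·y_{i+1} − x_{i+1}·y_i):
  i=1: 3.6796·2.3328 − 3.0451·0.3321 = +7.5725 (running +7.5725)
  i=2: 3.0451·3.1702 − 0.4500·2.3328 = +8.6037 (running +16.1763)
  i=3: 0.4500·0.7588 − -2.7729·3.1702 = +9.1319 (running +25.3082)
  i=4: -2.7729·-2.7474 − -1.1649·0.7588 = +8.5021 (running +33.8102)
  i=5: -1.1649·-4.0092 − -0.0175·-2.7474 = +4.6221 (running +38.4323)
  i=6: -0.0175·-3.3736 − 2.4587·-4.0092 = +9.9165 (running +48.3488)
  i=7: 2.4587·0.3321 − 3.6796·-3.3736 = +13.2304 (running +61.5792)
Area = |Σ|/2 = |61.5792|/2 = 30.7896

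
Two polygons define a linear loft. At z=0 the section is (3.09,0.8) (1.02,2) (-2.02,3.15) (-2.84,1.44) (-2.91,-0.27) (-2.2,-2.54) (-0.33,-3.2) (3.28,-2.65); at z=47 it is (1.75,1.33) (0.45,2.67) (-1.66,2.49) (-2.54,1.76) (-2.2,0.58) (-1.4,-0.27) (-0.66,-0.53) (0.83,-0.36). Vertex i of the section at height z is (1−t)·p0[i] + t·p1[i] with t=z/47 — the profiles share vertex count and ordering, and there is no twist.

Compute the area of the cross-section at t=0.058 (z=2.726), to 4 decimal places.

Cross-section at t=0.058: each vertex is (1-t)·p0[i] + t·p1[i].
  v1: (1-0.058)·(3.09,0.8) + 0.058·(1.75,1.33) = (3.0123,0.8307)
  v2: (1-0.058)·(1.02,2) + 0.058·(0.45,2.67) = (0.9869,2.0389)
  v3: (1-0.058)·(-2.02,3.15) + 0.058·(-1.66,2.49) = (-1.9991,3.1117)
  v4: (1-0.058)·(-2.84,1.44) + 0.058·(-2.54,1.76) = (-2.8226,1.4586)
  v5: (1-0.058)·(-2.91,-0.27) + 0.058·(-2.2,0.58) = (-2.8688,-0.2207)
  v6: (1-0.058)·(-2.2,-2.54) + 0.058·(-1.4,-0.27) = (-2.1536,-2.4083)
  v7: (1-0.058)·(-0.33,-3.2) + 0.058·(-0.66,-0.53) = (-0.3491,-3.0451)
  v8: (1-0.058)·(3.28,-2.65) + 0.058·(0.83,-0.36) = (3.1379,-2.5172)
Shoelace sum Σ(x_i·y_{i+1} − x_{i+1}·y_i):
  i=1: 3.0123·2.0389 − 0.9869·0.8307 = +5.3217 (running +5.3217)
  i=2: 0.9869·3.1117 − -1.9991·2.0389 = +7.1470 (running +12.4687)
  i=3: -1.9991·1.4586 − -2.8226·3.1117 = +5.8673 (running +18.3360)
  i=4: -2.8226·-0.2207 − -2.8688·1.4586 = +4.8073 (running +23.1433)
  i=5: -2.8688·-2.4083 − -2.1536·-0.2207 = +6.4338 (running +29.5771)
  i=6: -2.1536·-3.0451 − -0.3491·-2.4083 = +5.7172 (running +35.2943)
  i=7: -0.3491·-2.5172 − 3.1379·-3.0451 = +10.4342 (running +45.7285)
  i=8: 3.1379·0.8307 − 3.0123·-2.5172 = +10.1892 (running +55.9177)
Area = |Σ|/2 = |55.9177|/2 = 27.9589

Area at t=0.058: 27.9589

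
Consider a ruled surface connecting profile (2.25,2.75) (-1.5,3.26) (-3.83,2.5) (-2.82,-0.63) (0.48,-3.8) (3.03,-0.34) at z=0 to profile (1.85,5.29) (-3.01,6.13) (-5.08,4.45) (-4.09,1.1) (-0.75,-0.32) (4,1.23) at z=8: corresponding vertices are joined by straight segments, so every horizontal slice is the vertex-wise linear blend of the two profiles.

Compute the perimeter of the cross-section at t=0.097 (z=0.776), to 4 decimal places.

Perimeter at t=0.097: 21.7206

Cross-section at t=0.097: each vertex is (1-t)·p0[i] + t·p1[i].
  v1: (1-0.097)·(2.25,2.75) + 0.097·(1.85,5.29) = (2.2112,2.9964)
  v2: (1-0.097)·(-1.5,3.26) + 0.097·(-3.01,6.13) = (-1.6465,3.5384)
  v3: (1-0.097)·(-3.83,2.5) + 0.097·(-5.08,4.45) = (-3.9513,2.6892)
  v4: (1-0.097)·(-2.82,-0.63) + 0.097·(-4.09,1.1) = (-2.9432,-0.4622)
  v5: (1-0.097)·(0.48,-3.8) + 0.097·(-0.75,-0.32) = (0.3607,-3.4624)
  v6: (1-0.097)·(3.03,-0.34) + 0.097·(4,1.23) = (3.1241,-0.1877)
Perimeter = Σ |v_{i+1} − v_i|:
  edge 1→2: √(-3.8577² + 0.5420²) = 3.8956 (running 3.8956)
  edge 2→3: √(-2.3048² + -0.8492²) = 2.4563 (running 6.3518)
  edge 3→4: √(1.0081² + -3.1513²) = 3.3086 (running 9.6605)
  edge 4→5: √(3.3039² + -3.0002²) = 4.4629 (running 14.1233)
  edge 5→6: √(2.7634² + 3.2747²) = 4.2849 (running 18.4082)
  edge 6→1: √(-0.9129² + 3.1841²) = 3.3124 (running 21.7206)
Perimeter = 21.7206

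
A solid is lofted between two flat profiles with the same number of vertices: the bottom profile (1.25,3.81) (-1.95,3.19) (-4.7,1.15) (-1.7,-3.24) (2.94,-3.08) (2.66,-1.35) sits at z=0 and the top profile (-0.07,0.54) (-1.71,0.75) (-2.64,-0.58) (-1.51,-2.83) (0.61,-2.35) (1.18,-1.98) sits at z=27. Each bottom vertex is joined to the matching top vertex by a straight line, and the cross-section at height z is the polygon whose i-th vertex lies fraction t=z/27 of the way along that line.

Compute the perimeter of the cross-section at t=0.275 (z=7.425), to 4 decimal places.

Perimeter at t=0.275: 20.2010

Cross-section at t=0.275: each vertex is (1-t)·p0[i] + t·p1[i].
  v1: (1-0.275)·(1.25,3.81) + 0.275·(-0.07,0.54) = (0.8870,2.9107)
  v2: (1-0.275)·(-1.95,3.19) + 0.275·(-1.71,0.75) = (-1.8840,2.5190)
  v3: (1-0.275)·(-4.7,1.15) + 0.275·(-2.64,-0.58) = (-4.1335,0.6742)
  v4: (1-0.275)·(-1.7,-3.24) + 0.275·(-1.51,-2.83) = (-1.6478,-3.1273)
  v5: (1-0.275)·(2.94,-3.08) + 0.275·(0.61,-2.35) = (2.2992,-2.8793)
  v6: (1-0.275)·(2.66,-1.35) + 0.275·(1.18,-1.98) = (2.2530,-1.5232)
Perimeter = Σ |v_{i+1} − v_i|:
  edge 1→2: √(-2.7710² + -0.3918²) = 2.7986 (running 2.7986)
  edge 2→3: √(-2.2495² + -1.8447²) = 2.9092 (running 5.7077)
  edge 3→4: √(2.4858² + -3.8015²) = 4.5421 (running 10.2498)
  edge 4→5: √(3.9470² + 0.2480²) = 3.9548 (running 14.2046)
  edge 5→6: √(-0.0462² + 1.3560²) = 1.3568 (running 15.5614)
  edge 6→1: √(-1.3660² + 4.4340²) = 4.6396 (running 20.2010)
Perimeter = 20.2010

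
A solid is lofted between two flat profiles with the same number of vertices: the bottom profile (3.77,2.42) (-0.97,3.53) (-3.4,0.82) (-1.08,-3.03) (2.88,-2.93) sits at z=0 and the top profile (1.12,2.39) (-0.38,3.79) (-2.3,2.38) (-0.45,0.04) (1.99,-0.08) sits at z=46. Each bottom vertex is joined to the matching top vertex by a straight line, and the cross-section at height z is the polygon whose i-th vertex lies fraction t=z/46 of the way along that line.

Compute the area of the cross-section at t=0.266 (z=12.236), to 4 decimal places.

Area at t=0.266: 26.0212

Cross-section at t=0.266: each vertex is (1-t)·p0[i] + t·p1[i].
  v1: (1-0.266)·(3.77,2.42) + 0.266·(1.12,2.39) = (3.0651,2.4120)
  v2: (1-0.266)·(-0.97,3.53) + 0.266·(-0.38,3.79) = (-0.8131,3.5992)
  v3: (1-0.266)·(-3.4,0.82) + 0.266·(-2.3,2.38) = (-3.1074,1.2350)
  v4: (1-0.266)·(-1.08,-3.03) + 0.266·(-0.45,0.04) = (-0.9124,-2.2134)
  v5: (1-0.266)·(2.88,-2.93) + 0.266·(1.99,-0.08) = (2.6433,-2.1719)
Shoelace sum Σ(x_i·y_{i+1} − x_{i+1}·y_i):
  i=1: 3.0651·3.5992 − -0.8131·2.4120 = +12.9929 (running +12.9929)
  i=2: -0.8131·1.2350 − -3.1074·3.5992 = +10.1799 (running +23.1728)
  i=3: -3.1074·-2.2134 − -0.9124·1.2350 = +8.0047 (running +31.1775)
  i=4: -0.9124·-2.1719 − 2.6433·-2.2134 = +7.8322 (running +39.0097)
  i=5: 2.6433·2.4120 − 3.0651·-2.1719 = +13.0327 (running +52.0424)
Area = |Σ|/2 = |52.0424|/2 = 26.0212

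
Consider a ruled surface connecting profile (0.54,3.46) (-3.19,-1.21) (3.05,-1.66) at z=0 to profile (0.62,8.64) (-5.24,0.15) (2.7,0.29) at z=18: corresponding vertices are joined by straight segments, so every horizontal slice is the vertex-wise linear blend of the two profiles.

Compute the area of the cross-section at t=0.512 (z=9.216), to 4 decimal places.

Area at t=0.512: 23.9127

Cross-section at t=0.512: each vertex is (1-t)·p0[i] + t·p1[i].
  v1: (1-0.512)·(0.54,3.46) + 0.512·(0.62,8.64) = (0.5810,6.1122)
  v2: (1-0.512)·(-3.19,-1.21) + 0.512·(-5.24,0.15) = (-4.2396,-0.5137)
  v3: (1-0.512)·(3.05,-1.66) + 0.512·(2.7,0.29) = (2.8708,-0.6616)
Shoelace sum Σ(x_i·y_{i+1} − x_{i+1}·y_i):
  i=1: 0.5810·-0.5137 − -4.2396·6.1122 = +25.6147 (running +25.6147)
  i=2: -4.2396·-0.6616 − 2.8708·-0.5137 = +4.2796 (running +29.8943)
  i=3: 2.8708·6.1122 − 0.5810·-0.6616 = +17.9312 (running +47.8254)
Area = |Σ|/2 = |47.8254|/2 = 23.9127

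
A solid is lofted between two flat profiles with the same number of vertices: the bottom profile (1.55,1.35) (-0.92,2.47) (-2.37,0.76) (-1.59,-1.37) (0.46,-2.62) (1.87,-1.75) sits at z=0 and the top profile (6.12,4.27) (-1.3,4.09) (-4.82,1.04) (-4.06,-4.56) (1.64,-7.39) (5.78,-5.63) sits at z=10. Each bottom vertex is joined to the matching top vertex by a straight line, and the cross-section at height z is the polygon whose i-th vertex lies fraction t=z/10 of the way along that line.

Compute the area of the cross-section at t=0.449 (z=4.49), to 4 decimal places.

Cross-section at t=0.449: each vertex is (1-t)·p0[i] + t·p1[i].
  v1: (1-0.449)·(1.55,1.35) + 0.449·(6.12,4.27) = (3.6019,2.6611)
  v2: (1-0.449)·(-0.92,2.47) + 0.449·(-1.3,4.09) = (-1.0906,3.1974)
  v3: (1-0.449)·(-2.37,0.76) + 0.449·(-4.82,1.04) = (-3.4700,0.8857)
  v4: (1-0.449)·(-1.59,-1.37) + 0.449·(-4.06,-4.56) = (-2.6990,-2.8023)
  v5: (1-0.449)·(0.46,-2.62) + 0.449·(1.64,-7.39) = (0.9898,-4.7617)
  v6: (1-0.449)·(1.87,-1.75) + 0.449·(5.78,-5.63) = (3.6256,-3.4921)
Shoelace sum Σ(x_i·y_{i+1} − x_{i+1}·y_i):
  i=1: 3.6019·3.1974 − -1.0906·2.6611 = +14.4190 (running +14.4190)
  i=2: -1.0906·0.8857 − -3.4700·3.1974 = +10.1291 (running +24.5481)
  i=3: -3.4700·-2.8023 − -2.6990·0.8857 = +12.1147 (running +36.6628)
  i=4: -2.6990·-4.7617 − 0.9898·-2.8023 = +15.6258 (running +52.2886)
  i=5: 0.9898·-3.4921 − 3.6256·-4.7617 = +13.8075 (running +66.0961)
  i=6: 3.6256·2.6611 − 3.6019·-3.4921 = +22.2264 (running +88.3225)
Area = |Σ|/2 = |88.3225|/2 = 44.1612

Area at t=0.449: 44.1612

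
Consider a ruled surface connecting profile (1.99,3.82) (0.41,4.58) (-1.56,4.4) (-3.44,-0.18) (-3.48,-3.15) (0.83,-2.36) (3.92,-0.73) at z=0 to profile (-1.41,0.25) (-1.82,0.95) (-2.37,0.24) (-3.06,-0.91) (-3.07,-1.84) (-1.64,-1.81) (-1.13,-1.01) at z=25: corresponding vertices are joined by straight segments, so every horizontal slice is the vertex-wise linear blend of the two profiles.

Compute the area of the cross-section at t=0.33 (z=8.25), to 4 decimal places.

Cross-section at t=0.33: each vertex is (1-t)·p0[i] + t·p1[i].
  v1: (1-0.33)·(1.99,3.82) + 0.33·(-1.41,0.25) = (0.8680,2.6419)
  v2: (1-0.33)·(0.41,4.58) + 0.33·(-1.82,0.95) = (-0.3259,3.3821)
  v3: (1-0.33)·(-1.56,4.4) + 0.33·(-2.37,0.24) = (-1.8273,3.0272)
  v4: (1-0.33)·(-3.44,-0.18) + 0.33·(-3.06,-0.91) = (-3.3146,-0.4209)
  v5: (1-0.33)·(-3.48,-3.15) + 0.33·(-3.07,-1.84) = (-3.3447,-2.7177)
  v6: (1-0.33)·(0.83,-2.36) + 0.33·(-1.64,-1.81) = (0.0149,-2.1785)
  v7: (1-0.33)·(3.92,-0.73) + 0.33·(-1.13,-1.01) = (2.2535,-0.8224)
Shoelace sum Σ(x_i·y_{i+1} − x_{i+1}·y_i):
  i=1: 0.8680·3.3821 − -0.3259·2.6419 = +3.7967 (running +3.7967)
  i=2: -0.3259·3.0272 − -1.8273·3.3821 = +5.1935 (running +8.9902)
  i=3: -1.8273·-0.4209 − -3.3146·3.0272 = +10.8031 (running +19.7933)
  i=4: -3.3146·-2.7177 − -3.3447·-0.4209 = +7.6003 (running +27.3936)
  i=5: -3.3447·-2.1785 − 0.0149·-2.7177 = +7.3269 (running +34.7205)
  i=6: 0.0149·-0.8224 − 2.2535·-2.1785 = +4.8970 (running +39.6175)
  i=7: 2.2535·2.6419 − 0.8680·-0.8224 = +6.6674 (running +46.2849)
Area = |Σ|/2 = |46.2849|/2 = 23.1424

Area at t=0.33: 23.1424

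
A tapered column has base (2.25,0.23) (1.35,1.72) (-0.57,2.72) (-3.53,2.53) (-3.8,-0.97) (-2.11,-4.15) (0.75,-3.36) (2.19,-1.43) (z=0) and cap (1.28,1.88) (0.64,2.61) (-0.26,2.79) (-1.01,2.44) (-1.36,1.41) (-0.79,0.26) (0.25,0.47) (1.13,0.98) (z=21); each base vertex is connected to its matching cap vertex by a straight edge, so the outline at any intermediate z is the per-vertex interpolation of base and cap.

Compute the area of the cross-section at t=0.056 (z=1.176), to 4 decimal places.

Area at t=0.056: 29.5231

Cross-section at t=0.056: each vertex is (1-t)·p0[i] + t·p1[i].
  v1: (1-0.056)·(2.25,0.23) + 0.056·(1.28,1.88) = (2.1957,0.3224)
  v2: (1-0.056)·(1.35,1.72) + 0.056·(0.64,2.61) = (1.3102,1.7698)
  v3: (1-0.056)·(-0.57,2.72) + 0.056·(-0.26,2.79) = (-0.5526,2.7239)
  v4: (1-0.056)·(-3.53,2.53) + 0.056·(-1.01,2.44) = (-3.3889,2.5250)
  v5: (1-0.056)·(-3.8,-0.97) + 0.056·(-1.36,1.41) = (-3.6634,-0.8367)
  v6: (1-0.056)·(-2.11,-4.15) + 0.056·(-0.79,0.26) = (-2.0361,-3.9030)
  v7: (1-0.056)·(0.75,-3.36) + 0.056·(0.25,0.47) = (0.7220,-3.1455)
  v8: (1-0.056)·(2.19,-1.43) + 0.056·(1.13,0.98) = (2.1306,-1.2950)
Shoelace sum Σ(x_i·y_{i+1} − x_{i+1}·y_i):
  i=1: 2.1957·1.7698 − 1.3102·0.3224 = +3.4636 (running +3.4636)
  i=2: 1.3102·2.7239 − -0.5526·1.7698 = +4.5471 (running +8.0107)
  i=3: -0.5526·2.5250 − -3.3889·2.7239 = +7.8356 (running +15.8463)
  i=4: -3.3889·-0.8367 − -3.6634·2.5250 = +12.0854 (running +27.9317)
  i=5: -3.6634·-3.9030 − -2.0361·-0.8367 = +12.5946 (running +40.5263)
  i=6: -2.0361·-3.1455 − 0.7220·-3.9030 = +9.2225 (running +49.7488)
  i=7: 0.7220·-1.2950 − 2.1306·-3.1455 = +5.7670 (running +55.5158)
  i=8: 2.1306·0.3224 − 2.1957·-1.2950 = +3.5304 (running +59.0462)
Area = |Σ|/2 = |59.0462|/2 = 29.5231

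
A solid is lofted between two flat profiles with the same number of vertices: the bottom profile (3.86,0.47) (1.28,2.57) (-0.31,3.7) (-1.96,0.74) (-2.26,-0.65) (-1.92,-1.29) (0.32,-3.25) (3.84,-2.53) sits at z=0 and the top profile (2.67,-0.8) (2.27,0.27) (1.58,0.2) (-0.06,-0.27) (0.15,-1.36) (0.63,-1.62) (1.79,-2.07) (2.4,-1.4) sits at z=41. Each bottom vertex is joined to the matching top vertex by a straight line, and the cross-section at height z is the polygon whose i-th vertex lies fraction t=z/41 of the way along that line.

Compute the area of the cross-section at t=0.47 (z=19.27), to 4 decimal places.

Area at t=0.47: 14.2916

Cross-section at t=0.47: each vertex is (1-t)·p0[i] + t·p1[i].
  v1: (1-0.47)·(3.86,0.47) + 0.47·(2.67,-0.8) = (3.3007,-0.1269)
  v2: (1-0.47)·(1.28,2.57) + 0.47·(2.27,0.27) = (1.7453,1.4890)
  v3: (1-0.47)·(-0.31,3.7) + 0.47·(1.58,0.2) = (0.5783,2.0550)
  v4: (1-0.47)·(-1.96,0.74) + 0.47·(-0.06,-0.27) = (-1.0670,0.2653)
  v5: (1-0.47)·(-2.26,-0.65) + 0.47·(0.15,-1.36) = (-1.1273,-0.9837)
  v6: (1-0.47)·(-1.92,-1.29) + 0.47·(0.63,-1.62) = (-0.7215,-1.4451)
  v7: (1-0.47)·(0.32,-3.25) + 0.47·(1.79,-2.07) = (1.0109,-2.6954)
  v8: (1-0.47)·(3.84,-2.53) + 0.47·(2.4,-1.4) = (3.1632,-1.9989)
Shoelace sum Σ(x_i·y_{i+1} − x_{i+1}·y_i):
  i=1: 3.3007·1.4890 − 1.7453·-0.1269 = +5.1362 (running +5.1362)
  i=2: 1.7453·2.0550 − 0.5783·1.4890 = +2.7255 (running +7.8617)
  i=3: 0.5783·0.2653 − -1.0670·2.0550 = +2.3461 (running +10.2078)
  i=4: -1.0670·-0.9837 − -1.1273·0.2653 = +1.3487 (running +11.5565)
  i=5: -1.1273·-1.4451 − -0.7215·-0.9837 = +0.9193 (running +12.4758)
  i=6: -0.7215·-2.6954 − 1.0109·-1.4451 = +3.4056 (running +15.8814)
  i=7: 1.0109·-1.9989 − 3.1632·-2.6954 = +6.5054 (running +22.3868)
  i=8: 3.1632·-0.1269 − 3.3007·-1.9989 = +6.1964 (running +28.5832)
Area = |Σ|/2 = |28.5832|/2 = 14.2916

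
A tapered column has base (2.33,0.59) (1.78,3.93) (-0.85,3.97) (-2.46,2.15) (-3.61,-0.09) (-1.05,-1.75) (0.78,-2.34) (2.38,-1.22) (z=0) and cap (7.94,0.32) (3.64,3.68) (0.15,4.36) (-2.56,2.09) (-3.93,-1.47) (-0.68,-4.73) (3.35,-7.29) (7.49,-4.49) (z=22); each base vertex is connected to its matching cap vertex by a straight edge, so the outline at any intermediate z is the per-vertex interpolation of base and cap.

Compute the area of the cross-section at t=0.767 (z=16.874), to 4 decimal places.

Area at t=0.767: 72.6358

Cross-section at t=0.767: each vertex is (1-t)·p0[i] + t·p1[i].
  v1: (1-0.767)·(2.33,0.59) + 0.767·(7.94,0.32) = (6.6329,0.3829)
  v2: (1-0.767)·(1.78,3.93) + 0.767·(3.64,3.68) = (3.2066,3.7383)
  v3: (1-0.767)·(-0.85,3.97) + 0.767·(0.15,4.36) = (-0.0830,4.2691)
  v4: (1-0.767)·(-2.46,2.15) + 0.767·(-2.56,2.09) = (-2.5367,2.1040)
  v5: (1-0.767)·(-3.61,-0.09) + 0.767·(-3.93,-1.47) = (-3.8554,-1.1485)
  v6: (1-0.767)·(-1.05,-1.75) + 0.767·(-0.68,-4.73) = (-0.7662,-4.0357)
  v7: (1-0.767)·(0.78,-2.34) + 0.767·(3.35,-7.29) = (2.7512,-6.1366)
  v8: (1-0.767)·(2.38,-1.22) + 0.767·(7.49,-4.49) = (6.2994,-3.7281)
Shoelace sum Σ(x_i·y_{i+1} − x_{i+1}·y_i):
  i=1: 6.6329·3.7383 − 3.2066·0.3829 = +23.5675 (running +23.5675)
  i=2: 3.2066·4.2691 − -0.0830·3.7383 = +13.9998 (running +37.5672)
  i=3: -0.0830·2.1040 − -2.5367·4.2691 = +10.6549 (running +48.2221)
  i=4: -2.5367·-1.1485 − -3.8554·2.1040 = +11.0251 (running +59.2472)
  i=5: -3.8554·-4.0357 − -0.7662·-1.1485 = +14.6793 (running +73.9265)
  i=6: -0.7662·-6.1366 − 2.7512·-4.0357 = +15.8048 (running +89.7313)
  i=7: 2.7512·-3.7281 − 6.2994·-6.1366 = +28.4003 (running +118.1316)
  i=8: 6.2994·0.3829 − 6.6329·-3.7281 = +27.1400 (running +145.2717)
Area = |Σ|/2 = |145.2717|/2 = 72.6358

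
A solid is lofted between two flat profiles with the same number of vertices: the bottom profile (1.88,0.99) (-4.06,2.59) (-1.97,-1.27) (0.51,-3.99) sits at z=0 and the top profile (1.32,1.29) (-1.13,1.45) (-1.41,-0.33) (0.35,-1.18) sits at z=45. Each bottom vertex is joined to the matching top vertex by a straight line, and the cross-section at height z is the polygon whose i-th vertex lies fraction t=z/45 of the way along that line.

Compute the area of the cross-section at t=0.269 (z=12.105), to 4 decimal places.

Cross-section at t=0.269: each vertex is (1-t)·p0[i] + t·p1[i].
  v1: (1-0.269)·(1.88,0.99) + 0.269·(1.32,1.29) = (1.7294,1.0707)
  v2: (1-0.269)·(-4.06,2.59) + 0.269·(-1.13,1.45) = (-3.2718,2.2833)
  v3: (1-0.269)·(-1.97,-1.27) + 0.269·(-1.41,-0.33) = (-1.8194,-1.0171)
  v4: (1-0.269)·(0.51,-3.99) + 0.269·(0.35,-1.18) = (0.4670,-3.2341)
Shoelace sum Σ(x_i·y_{i+1} − x_{i+1}·y_i):
  i=1: 1.7294·2.2833 − -3.2718·1.0707 = +7.4519 (running +7.4519)
  i=2: -3.2718·-1.0171 − -1.8194·2.2833 = +7.4821 (running +14.9340)
  i=3: -1.8194·-3.2341 − 0.4670·-1.0171 = +6.3590 (running +21.2930)
  i=4: 0.4670·1.0707 − 1.7294·-3.2341 = +6.0929 (running +27.3859)
Area = |Σ|/2 = |27.3859|/2 = 13.6929

Area at t=0.269: 13.6929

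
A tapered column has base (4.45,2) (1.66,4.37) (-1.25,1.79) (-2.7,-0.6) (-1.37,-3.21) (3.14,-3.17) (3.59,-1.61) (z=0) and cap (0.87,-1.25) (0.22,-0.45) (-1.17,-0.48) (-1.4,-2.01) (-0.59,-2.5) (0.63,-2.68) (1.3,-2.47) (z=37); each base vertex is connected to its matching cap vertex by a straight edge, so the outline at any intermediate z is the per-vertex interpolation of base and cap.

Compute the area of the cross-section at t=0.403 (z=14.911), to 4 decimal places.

Cross-section at t=0.403: each vertex is (1-t)·p0[i] + t·p1[i].
  v1: (1-0.403)·(4.45,2) + 0.403·(0.87,-1.25) = (3.0073,0.6902)
  v2: (1-0.403)·(1.66,4.37) + 0.403·(0.22,-0.45) = (1.0797,2.4275)
  v3: (1-0.403)·(-1.25,1.79) + 0.403·(-1.17,-0.48) = (-1.2178,0.8752)
  v4: (1-0.403)·(-2.7,-0.6) + 0.403·(-1.4,-2.01) = (-2.1761,-1.1682)
  v5: (1-0.403)·(-1.37,-3.21) + 0.403·(-0.59,-2.5) = (-1.0557,-2.9239)
  v6: (1-0.403)·(3.14,-3.17) + 0.403·(0.63,-2.68) = (2.1285,-2.9725)
  v7: (1-0.403)·(3.59,-1.61) + 0.403·(1.3,-2.47) = (2.6671,-1.9566)
Shoelace sum Σ(x_i·y_{i+1} − x_{i+1}·y_i):
  i=1: 3.0073·2.4275 − 1.0797·0.6902 = +6.5550 (running +6.5550)
  i=2: 1.0797·0.8752 − -1.2178·2.4275 = +3.9011 (running +10.4561)
  i=3: -1.2178·-1.1682 − -2.1761·0.8752 = +3.3271 (running +13.7832)
  i=4: -2.1761·-2.9239 − -1.0557·-1.1682 = +5.1294 (running +18.9126)
  i=5: -1.0557·-2.9725 − 2.1285·-2.9239 = +9.3614 (running +28.2739)
  i=6: 2.1285·-1.9566 − 2.6671·-2.9725 = +3.7636 (running +32.0375)
  i=7: 2.6671·0.6902 − 3.0073·-1.9566 = +7.7249 (running +39.7625)
Area = |Σ|/2 = |39.7625|/2 = 19.8812

Area at t=0.403: 19.8812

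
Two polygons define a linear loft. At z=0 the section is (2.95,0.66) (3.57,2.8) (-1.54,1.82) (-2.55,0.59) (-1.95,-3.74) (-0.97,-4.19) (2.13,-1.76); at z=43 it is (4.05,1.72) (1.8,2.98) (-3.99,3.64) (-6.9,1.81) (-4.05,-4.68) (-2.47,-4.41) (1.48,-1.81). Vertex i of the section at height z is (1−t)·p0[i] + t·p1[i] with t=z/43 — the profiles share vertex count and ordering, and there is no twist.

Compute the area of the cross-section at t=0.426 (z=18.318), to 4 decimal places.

Area at t=0.426: 37.9349

Cross-section at t=0.426: each vertex is (1-t)·p0[i] + t·p1[i].
  v1: (1-0.426)·(2.95,0.66) + 0.426·(4.05,1.72) = (3.4186,1.1116)
  v2: (1-0.426)·(3.57,2.8) + 0.426·(1.8,2.98) = (2.8160,2.8767)
  v3: (1-0.426)·(-1.54,1.82) + 0.426·(-3.99,3.64) = (-2.5837,2.5953)
  v4: (1-0.426)·(-2.55,0.59) + 0.426·(-6.9,1.81) = (-4.4031,1.1097)
  v5: (1-0.426)·(-1.95,-3.74) + 0.426·(-4.05,-4.68) = (-2.8446,-4.1404)
  v6: (1-0.426)·(-0.97,-4.19) + 0.426·(-2.47,-4.41) = (-1.6090,-4.2837)
  v7: (1-0.426)·(2.13,-1.76) + 0.426·(1.48,-1.81) = (1.8531,-1.7813)
Shoelace sum Σ(x_i·y_{i+1} − x_{i+1}·y_i):
  i=1: 3.4186·2.8767 − 2.8160·1.1116 = +6.7041 (running +6.7041)
  i=2: 2.8160·2.5953 − -2.5837·2.8767 = +14.7408 (running +21.4449)
  i=3: -2.5837·1.1097 − -4.4031·2.5953 = +8.5603 (running +30.0052)
  i=4: -4.4031·-4.1404 − -2.8446·1.1097 = +21.3875 (running +51.3927)
  i=5: -2.8446·-4.2837 − -1.6090·-4.1404 = +5.5235 (running +56.9162)
  i=6: -1.6090·-1.7813 − 1.8531·-4.2837 = +10.8043 (running +67.7205)
  i=7: 1.8531·1.1116 − 3.4186·-1.7813 = +8.1494 (running +75.8698)
Area = |Σ|/2 = |75.8698|/2 = 37.9349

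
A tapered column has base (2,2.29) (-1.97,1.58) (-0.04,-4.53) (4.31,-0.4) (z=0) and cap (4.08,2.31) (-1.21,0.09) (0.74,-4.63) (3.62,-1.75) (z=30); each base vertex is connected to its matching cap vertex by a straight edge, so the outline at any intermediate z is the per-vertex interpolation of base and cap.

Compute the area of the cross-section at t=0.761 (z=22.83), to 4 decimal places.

Area at t=0.761: 20.7260

Cross-section at t=0.761: each vertex is (1-t)·p0[i] + t·p1[i].
  v1: (1-0.761)·(2,2.29) + 0.761·(4.08,2.31) = (3.5829,2.3052)
  v2: (1-0.761)·(-1.97,1.58) + 0.761·(-1.21,0.09) = (-1.3916,0.4461)
  v3: (1-0.761)·(-0.04,-4.53) + 0.761·(0.74,-4.63) = (0.5536,-4.6061)
  v4: (1-0.761)·(4.31,-0.4) + 0.761·(3.62,-1.75) = (3.7849,-1.4273)
Shoelace sum Σ(x_i·y_{i+1} − x_{i+1}·y_i):
  i=1: 3.5829·0.4461 − -1.3916·2.3052 = +4.8064 (running +4.8064)
  i=2: -1.3916·-4.6061 − 0.5536·0.4461 = +6.1631 (running +10.9695)
  i=3: 0.5536·-1.4273 − 3.7849·-4.6061 = +16.6435 (running +27.6130)
  i=4: 3.7849·2.3052 − 3.5829·-1.4273 = +13.8391 (running +41.4521)
Area = |Σ|/2 = |41.4521|/2 = 20.7260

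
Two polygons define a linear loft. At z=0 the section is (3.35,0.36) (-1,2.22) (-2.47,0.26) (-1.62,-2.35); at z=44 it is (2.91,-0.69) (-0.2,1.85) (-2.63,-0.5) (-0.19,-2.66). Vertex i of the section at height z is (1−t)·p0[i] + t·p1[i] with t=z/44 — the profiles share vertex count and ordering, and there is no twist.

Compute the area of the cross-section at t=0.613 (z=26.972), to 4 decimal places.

Area at t=0.613: 12.8117

Cross-section at t=0.613: each vertex is (1-t)·p0[i] + t·p1[i].
  v1: (1-0.613)·(3.35,0.36) + 0.613·(2.91,-0.69) = (3.0803,-0.2836)
  v2: (1-0.613)·(-1,2.22) + 0.613·(-0.2,1.85) = (-0.5096,1.9932)
  v3: (1-0.613)·(-2.47,0.26) + 0.613·(-2.63,-0.5) = (-2.5681,-0.2059)
  v4: (1-0.613)·(-1.62,-2.35) + 0.613·(-0.19,-2.66) = (-0.7434,-2.5400)
Shoelace sum Σ(x_i·y_{i+1} − x_{i+1}·y_i):
  i=1: 3.0803·1.9932 − -0.5096·-0.2836 = +5.9950 (running +5.9950)
  i=2: -0.5096·-0.2059 − -2.5681·1.9932 = +5.2236 (running +11.2186)
  i=3: -2.5681·-2.5400 − -0.7434·-0.2059 = +6.3699 (running +17.5886)
  i=4: -0.7434·-0.2836 − 3.0803·-2.5400 = +8.0349 (running +25.6234)
Area = |Σ|/2 = |25.6234|/2 = 12.8117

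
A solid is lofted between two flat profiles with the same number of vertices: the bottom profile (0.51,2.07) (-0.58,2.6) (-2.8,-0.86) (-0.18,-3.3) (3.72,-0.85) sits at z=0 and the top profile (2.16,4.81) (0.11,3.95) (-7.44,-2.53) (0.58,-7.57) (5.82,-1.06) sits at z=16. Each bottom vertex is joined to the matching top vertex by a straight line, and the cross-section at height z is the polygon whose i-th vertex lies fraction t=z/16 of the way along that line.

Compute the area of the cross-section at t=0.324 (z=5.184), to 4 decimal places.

Area at t=0.324: 36.2839

Cross-section at t=0.324: each vertex is (1-t)·p0[i] + t·p1[i].
  v1: (1-0.324)·(0.51,2.07) + 0.324·(2.16,4.81) = (1.0446,2.9578)
  v2: (1-0.324)·(-0.58,2.6) + 0.324·(0.11,3.95) = (-0.3564,3.0374)
  v3: (1-0.324)·(-2.8,-0.86) + 0.324·(-7.44,-2.53) = (-4.3034,-1.4011)
  v4: (1-0.324)·(-0.18,-3.3) + 0.324·(0.58,-7.57) = (0.0662,-4.6835)
  v5: (1-0.324)·(3.72,-0.85) + 0.324·(5.82,-1.06) = (4.4004,-0.9180)
Shoelace sum Σ(x_i·y_{i+1} − x_{i+1}·y_i):
  i=1: 1.0446·3.0374 − -0.3564·2.9578 = +4.2271 (running +4.2271)
  i=2: -0.3564·-1.4011 − -4.3034·3.0374 = +13.5704 (running +17.7976)
  i=3: -4.3034·-4.6835 − 0.0662·-1.4011 = +20.2475 (running +38.0451)
  i=4: 0.0662·-0.9180 − 4.4004·-4.6835 = +20.5484 (running +58.5934)
  i=5: 4.4004·2.9578 − 1.0446·-0.9180 = +13.9743 (running +72.5678)
Area = |Σ|/2 = |72.5678|/2 = 36.2839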